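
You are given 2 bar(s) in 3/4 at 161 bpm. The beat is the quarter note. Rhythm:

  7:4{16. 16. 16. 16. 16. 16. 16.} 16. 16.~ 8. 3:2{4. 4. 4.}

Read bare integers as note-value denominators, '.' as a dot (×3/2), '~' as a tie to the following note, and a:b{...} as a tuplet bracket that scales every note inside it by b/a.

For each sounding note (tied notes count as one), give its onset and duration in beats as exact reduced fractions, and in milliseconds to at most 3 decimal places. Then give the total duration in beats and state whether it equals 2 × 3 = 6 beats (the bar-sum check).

1) 0.0ms=0b +79.858ms=3/14b
2) 79.858ms=3/14b +79.858ms=3/14b
3) 159.716ms=3/7b +79.858ms=3/14b
4) 239.574ms=9/14b +79.858ms=3/14b
5) 319.432ms=6/7b +79.858ms=3/14b
6) 399.29ms=15/14b +79.858ms=3/14b
7) 479.148ms=9/7b +79.858ms=3/14b
8) 559.006ms=3/2b +139.752ms=3/8b
9) 698.758ms=15/8b +419.255ms=9/8b
10) 1118.012ms=3b +372.671ms=1b
11) 1490.683ms=4b +372.671ms=1b
12) 1863.354ms=5b +372.671ms=1b
Σ=6b of 6 (161bpm 3/4) — PASS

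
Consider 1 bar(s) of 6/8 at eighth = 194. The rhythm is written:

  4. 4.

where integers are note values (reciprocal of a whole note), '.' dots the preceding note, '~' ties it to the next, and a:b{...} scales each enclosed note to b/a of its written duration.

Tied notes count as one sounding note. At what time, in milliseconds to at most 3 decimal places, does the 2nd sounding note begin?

note 2 onset = 3b = 927.835ms

1. 0.0ms @ 0 + 927.835ms (3)
2. 927.835ms @ 3 + 927.835ms (3)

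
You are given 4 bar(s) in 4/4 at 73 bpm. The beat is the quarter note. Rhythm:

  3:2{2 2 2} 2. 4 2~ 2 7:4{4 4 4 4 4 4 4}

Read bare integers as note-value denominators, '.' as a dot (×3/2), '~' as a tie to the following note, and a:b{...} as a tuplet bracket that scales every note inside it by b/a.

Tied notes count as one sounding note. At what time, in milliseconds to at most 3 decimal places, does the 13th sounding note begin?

1. 0.0ms @ 0 + 1095.89ms (4/3)
2. 1095.89ms @ 4/3 + 1095.89ms (4/3)
3. 2191.781ms @ 8/3 + 1095.89ms (4/3)
4. 3287.671ms @ 4 + 2465.753ms (3)
5. 5753.425ms @ 7 + 821.918ms (1)
6. 6575.342ms @ 8 + 3287.671ms (4)
7. 9863.014ms @ 12 + 469.667ms (4/7)
8. 10332.681ms @ 88/7 + 469.667ms (4/7)
9. 10802.348ms @ 92/7 + 469.667ms (4/7)
10. 11272.016ms @ 96/7 + 469.667ms (4/7)
11. 11741.683ms @ 100/7 + 469.667ms (4/7)
12. 12211.35ms @ 104/7 + 469.667ms (4/7)
13. 12681.018ms @ 108/7 + 469.667ms (4/7)

note 13 onset = 108/7b = 12681.018ms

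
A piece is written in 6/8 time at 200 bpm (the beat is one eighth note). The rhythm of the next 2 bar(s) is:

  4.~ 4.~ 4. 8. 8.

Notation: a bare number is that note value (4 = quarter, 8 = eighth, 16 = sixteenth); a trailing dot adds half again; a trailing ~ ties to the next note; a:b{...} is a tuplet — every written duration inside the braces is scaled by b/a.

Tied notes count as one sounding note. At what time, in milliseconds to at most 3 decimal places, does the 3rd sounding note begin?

note 3 onset = 21/2b = 3150.0ms

1. 0.0ms @ 0 + 2700.0ms (9)
2. 2700.0ms @ 9 + 450.0ms (3/2)
3. 3150.0ms @ 21/2 + 450.0ms (3/2)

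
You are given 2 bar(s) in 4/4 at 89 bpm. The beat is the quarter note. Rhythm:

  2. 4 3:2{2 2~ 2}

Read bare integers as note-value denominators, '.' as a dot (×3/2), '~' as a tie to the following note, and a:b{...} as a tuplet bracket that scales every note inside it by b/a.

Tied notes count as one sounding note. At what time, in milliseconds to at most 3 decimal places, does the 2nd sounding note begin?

note 2 onset = 3b = 2022.472ms

1. 0.0ms @ 0 + 2022.472ms (3)
2. 2022.472ms @ 3 + 674.157ms (1)
3. 2696.629ms @ 4 + 898.876ms (4/3)
4. 3595.506ms @ 16/3 + 1797.753ms (8/3)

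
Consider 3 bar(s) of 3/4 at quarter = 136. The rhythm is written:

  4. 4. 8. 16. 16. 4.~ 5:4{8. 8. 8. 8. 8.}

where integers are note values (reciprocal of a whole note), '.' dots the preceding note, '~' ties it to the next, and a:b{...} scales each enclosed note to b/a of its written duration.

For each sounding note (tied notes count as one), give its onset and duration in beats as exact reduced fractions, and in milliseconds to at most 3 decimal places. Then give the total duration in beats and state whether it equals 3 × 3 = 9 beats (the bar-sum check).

1) 0.0ms=0b +661.765ms=3/2b
2) 661.765ms=3/2b +661.765ms=3/2b
3) 1323.529ms=3b +330.882ms=3/4b
4) 1654.412ms=15/4b +165.441ms=3/8b
5) 1819.853ms=33/8b +165.441ms=3/8b
6) 1985.294ms=9/2b +926.471ms=21/10b
7) 2911.765ms=33/5b +264.706ms=3/5b
8) 3176.471ms=36/5b +264.706ms=3/5b
9) 3441.176ms=39/5b +264.706ms=3/5b
10) 3705.882ms=42/5b +264.706ms=3/5b
Σ=9b of 9 (136bpm 3/4) — PASS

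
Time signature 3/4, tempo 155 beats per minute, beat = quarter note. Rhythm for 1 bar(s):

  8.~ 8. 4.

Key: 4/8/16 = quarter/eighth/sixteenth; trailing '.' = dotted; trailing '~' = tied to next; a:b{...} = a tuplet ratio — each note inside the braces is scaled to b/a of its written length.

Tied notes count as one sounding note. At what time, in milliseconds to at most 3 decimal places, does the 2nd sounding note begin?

1. 0.0ms @ 0 + 580.645ms (3/2)
2. 580.645ms @ 3/2 + 580.645ms (3/2)

note 2 onset = 3/2b = 580.645ms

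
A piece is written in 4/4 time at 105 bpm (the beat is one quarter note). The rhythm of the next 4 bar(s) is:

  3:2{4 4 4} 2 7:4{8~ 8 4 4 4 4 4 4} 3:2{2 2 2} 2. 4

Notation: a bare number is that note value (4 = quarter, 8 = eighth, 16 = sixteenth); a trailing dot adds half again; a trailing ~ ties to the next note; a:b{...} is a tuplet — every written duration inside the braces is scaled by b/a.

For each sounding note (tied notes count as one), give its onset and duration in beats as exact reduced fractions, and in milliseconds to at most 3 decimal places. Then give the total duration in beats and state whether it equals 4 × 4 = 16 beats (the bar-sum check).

1) 0.0ms=0b +380.952ms=2/3b
2) 380.952ms=2/3b +380.952ms=2/3b
3) 761.905ms=4/3b +380.952ms=2/3b
4) 1142.857ms=2b +1142.857ms=2b
5) 2285.714ms=4b +326.531ms=4/7b
6) 2612.245ms=32/7b +326.531ms=4/7b
7) 2938.776ms=36/7b +326.531ms=4/7b
8) 3265.306ms=40/7b +326.531ms=4/7b
9) 3591.837ms=44/7b +326.531ms=4/7b
10) 3918.367ms=48/7b +326.531ms=4/7b
11) 4244.898ms=52/7b +326.531ms=4/7b
12) 4571.429ms=8b +761.905ms=4/3b
13) 5333.333ms=28/3b +761.905ms=4/3b
14) 6095.238ms=32/3b +761.905ms=4/3b
15) 6857.143ms=12b +1714.286ms=3b
16) 8571.429ms=15b +571.429ms=1b
Σ=16b of 16 (105bpm 4/4) — PASS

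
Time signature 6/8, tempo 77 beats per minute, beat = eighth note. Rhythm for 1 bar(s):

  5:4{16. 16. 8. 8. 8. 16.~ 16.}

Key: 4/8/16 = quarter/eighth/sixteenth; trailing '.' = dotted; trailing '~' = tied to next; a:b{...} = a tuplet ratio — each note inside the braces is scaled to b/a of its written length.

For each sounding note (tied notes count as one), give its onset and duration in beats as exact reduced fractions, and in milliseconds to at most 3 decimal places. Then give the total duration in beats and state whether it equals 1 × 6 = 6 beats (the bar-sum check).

1) 0.0ms=0b +467.532ms=3/5b
2) 467.532ms=3/5b +467.532ms=3/5b
3) 935.065ms=6/5b +935.065ms=6/5b
4) 1870.13ms=12/5b +935.065ms=6/5b
5) 2805.195ms=18/5b +935.065ms=6/5b
6) 3740.26ms=24/5b +935.065ms=6/5b
Σ=6b of 6 (77bpm 6/8) — PASS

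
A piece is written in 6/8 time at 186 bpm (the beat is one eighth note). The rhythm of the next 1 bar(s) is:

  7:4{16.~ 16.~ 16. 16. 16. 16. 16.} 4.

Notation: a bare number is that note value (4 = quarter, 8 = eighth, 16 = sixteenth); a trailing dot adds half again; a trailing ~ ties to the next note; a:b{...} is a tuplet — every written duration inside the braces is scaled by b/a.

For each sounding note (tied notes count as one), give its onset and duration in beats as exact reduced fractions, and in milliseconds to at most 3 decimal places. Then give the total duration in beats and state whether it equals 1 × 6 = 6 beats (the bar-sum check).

1) 0.0ms=0b +414.747ms=9/7b
2) 414.747ms=9/7b +138.249ms=3/7b
3) 552.995ms=12/7b +138.249ms=3/7b
4) 691.244ms=15/7b +138.249ms=3/7b
5) 829.493ms=18/7b +138.249ms=3/7b
6) 967.742ms=3b +967.742ms=3b
Σ=6b of 6 (186bpm 6/8) — PASS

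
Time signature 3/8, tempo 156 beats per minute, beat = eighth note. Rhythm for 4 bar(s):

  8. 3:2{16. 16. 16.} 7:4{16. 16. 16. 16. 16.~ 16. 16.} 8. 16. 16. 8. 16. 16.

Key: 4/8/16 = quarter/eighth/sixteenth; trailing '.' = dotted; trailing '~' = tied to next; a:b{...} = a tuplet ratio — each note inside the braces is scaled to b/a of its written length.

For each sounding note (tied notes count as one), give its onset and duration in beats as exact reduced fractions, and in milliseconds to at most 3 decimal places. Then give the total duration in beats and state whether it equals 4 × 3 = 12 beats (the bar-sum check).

1) 0.0ms=0b +576.923ms=3/2b
2) 576.923ms=3/2b +192.308ms=1/2b
3) 769.231ms=2b +192.308ms=1/2b
4) 961.538ms=5/2b +192.308ms=1/2b
5) 1153.846ms=3b +164.835ms=3/7b
6) 1318.681ms=24/7b +164.835ms=3/7b
7) 1483.516ms=27/7b +164.835ms=3/7b
8) 1648.352ms=30/7b +164.835ms=3/7b
9) 1813.187ms=33/7b +329.67ms=6/7b
10) 2142.857ms=39/7b +164.835ms=3/7b
11) 2307.692ms=6b +576.923ms=3/2b
12) 2884.615ms=15/2b +288.462ms=3/4b
13) 3173.077ms=33/4b +288.462ms=3/4b
14) 3461.538ms=9b +576.923ms=3/2b
15) 4038.462ms=21/2b +288.462ms=3/4b
16) 4326.923ms=45/4b +288.462ms=3/4b
Σ=12b of 12 (156bpm 3/8) — PASS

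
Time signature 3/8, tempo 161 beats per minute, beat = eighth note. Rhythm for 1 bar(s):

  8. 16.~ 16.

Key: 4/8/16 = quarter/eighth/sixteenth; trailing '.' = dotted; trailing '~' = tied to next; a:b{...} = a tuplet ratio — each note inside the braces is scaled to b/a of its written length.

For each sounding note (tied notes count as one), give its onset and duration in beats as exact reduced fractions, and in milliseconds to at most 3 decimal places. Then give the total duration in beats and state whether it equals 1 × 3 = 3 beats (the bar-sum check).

1) 0.0ms=0b +559.006ms=3/2b
2) 559.006ms=3/2b +559.006ms=3/2b
Σ=3b of 3 (161bpm 3/8) — PASS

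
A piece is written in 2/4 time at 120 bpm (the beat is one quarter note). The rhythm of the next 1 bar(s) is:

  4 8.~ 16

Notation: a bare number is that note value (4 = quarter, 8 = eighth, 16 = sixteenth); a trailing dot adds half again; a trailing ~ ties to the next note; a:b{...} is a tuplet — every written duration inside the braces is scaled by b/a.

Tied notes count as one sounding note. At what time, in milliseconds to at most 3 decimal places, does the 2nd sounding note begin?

note 2 onset = 1b = 500.0ms

1. 0.0ms @ 0 + 500.0ms (1)
2. 500.0ms @ 1 + 500.0ms (1)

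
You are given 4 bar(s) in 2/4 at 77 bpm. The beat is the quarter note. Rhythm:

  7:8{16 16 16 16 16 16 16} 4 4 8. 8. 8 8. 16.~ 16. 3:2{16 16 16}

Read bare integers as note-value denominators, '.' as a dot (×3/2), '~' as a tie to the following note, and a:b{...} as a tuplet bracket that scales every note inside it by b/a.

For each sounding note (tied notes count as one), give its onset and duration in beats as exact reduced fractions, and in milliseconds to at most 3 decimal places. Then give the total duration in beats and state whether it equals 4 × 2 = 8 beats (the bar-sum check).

1) 0.0ms=0b +222.635ms=2/7b
2) 222.635ms=2/7b +222.635ms=2/7b
3) 445.269ms=4/7b +222.635ms=2/7b
4) 667.904ms=6/7b +222.635ms=2/7b
5) 890.538ms=8/7b +222.635ms=2/7b
6) 1113.173ms=10/7b +222.635ms=2/7b
7) 1335.807ms=12/7b +222.635ms=2/7b
8) 1558.442ms=2b +779.221ms=1b
9) 2337.662ms=3b +779.221ms=1b
10) 3116.883ms=4b +584.416ms=3/4b
11) 3701.299ms=19/4b +584.416ms=3/4b
12) 4285.714ms=11/2b +389.61ms=1/2b
13) 4675.325ms=6b +584.416ms=3/4b
14) 5259.74ms=27/4b +584.416ms=3/4b
15) 5844.156ms=15/2b +129.87ms=1/6b
16) 5974.026ms=23/3b +129.87ms=1/6b
17) 6103.896ms=47/6b +129.87ms=1/6b
Σ=8b of 8 (77bpm 2/4) — PASS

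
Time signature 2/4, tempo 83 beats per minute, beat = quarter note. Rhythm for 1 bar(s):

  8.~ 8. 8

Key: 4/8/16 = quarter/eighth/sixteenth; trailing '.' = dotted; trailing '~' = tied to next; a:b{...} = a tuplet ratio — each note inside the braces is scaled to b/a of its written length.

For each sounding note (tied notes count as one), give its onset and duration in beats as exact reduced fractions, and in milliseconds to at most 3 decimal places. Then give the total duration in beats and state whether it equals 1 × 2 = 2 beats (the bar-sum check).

1) 0.0ms=0b +1084.337ms=3/2b
2) 1084.337ms=3/2b +361.446ms=1/2b
Σ=2b of 2 (83bpm 2/4) — PASS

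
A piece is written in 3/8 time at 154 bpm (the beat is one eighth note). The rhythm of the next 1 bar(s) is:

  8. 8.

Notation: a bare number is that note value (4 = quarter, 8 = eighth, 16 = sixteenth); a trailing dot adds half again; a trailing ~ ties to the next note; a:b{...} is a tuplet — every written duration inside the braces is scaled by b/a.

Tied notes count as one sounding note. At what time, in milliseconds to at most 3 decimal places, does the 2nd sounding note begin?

note 2 onset = 3/2b = 584.416ms

1. 0.0ms @ 0 + 584.416ms (3/2)
2. 584.416ms @ 3/2 + 584.416ms (3/2)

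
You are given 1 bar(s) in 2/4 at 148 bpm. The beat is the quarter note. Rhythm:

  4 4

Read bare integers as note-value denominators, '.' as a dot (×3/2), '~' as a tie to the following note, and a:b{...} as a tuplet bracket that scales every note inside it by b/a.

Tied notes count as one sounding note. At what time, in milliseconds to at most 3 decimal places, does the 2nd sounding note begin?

1. 0.0ms @ 0 + 405.405ms (1)
2. 405.405ms @ 1 + 405.405ms (1)

note 2 onset = 1b = 405.405ms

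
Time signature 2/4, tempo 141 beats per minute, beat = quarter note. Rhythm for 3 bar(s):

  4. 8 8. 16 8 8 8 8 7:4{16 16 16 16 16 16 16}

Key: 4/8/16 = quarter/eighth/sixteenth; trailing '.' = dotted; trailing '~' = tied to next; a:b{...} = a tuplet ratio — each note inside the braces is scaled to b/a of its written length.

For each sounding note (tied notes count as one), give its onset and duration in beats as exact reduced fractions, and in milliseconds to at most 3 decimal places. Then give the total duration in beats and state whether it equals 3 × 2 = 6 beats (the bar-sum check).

1) 0.0ms=0b +638.298ms=3/2b
2) 638.298ms=3/2b +212.766ms=1/2b
3) 851.064ms=2b +319.149ms=3/4b
4) 1170.213ms=11/4b +106.383ms=1/4b
5) 1276.596ms=3b +212.766ms=1/2b
6) 1489.362ms=7/2b +212.766ms=1/2b
7) 1702.128ms=4b +212.766ms=1/2b
8) 1914.894ms=9/2b +212.766ms=1/2b
9) 2127.66ms=5b +60.79ms=1/7b
10) 2188.45ms=36/7b +60.79ms=1/7b
11) 2249.24ms=37/7b +60.79ms=1/7b
12) 2310.03ms=38/7b +60.79ms=1/7b
13) 2370.821ms=39/7b +60.79ms=1/7b
14) 2431.611ms=40/7b +60.79ms=1/7b
15) 2492.401ms=41/7b +60.79ms=1/7b
Σ=6b of 6 (141bpm 2/4) — PASS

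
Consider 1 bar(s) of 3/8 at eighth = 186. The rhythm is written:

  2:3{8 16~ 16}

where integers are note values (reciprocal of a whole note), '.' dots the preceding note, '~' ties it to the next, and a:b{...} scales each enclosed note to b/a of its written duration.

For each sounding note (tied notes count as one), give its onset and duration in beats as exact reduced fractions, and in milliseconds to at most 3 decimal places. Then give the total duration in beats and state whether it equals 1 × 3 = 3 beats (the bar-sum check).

1) 0.0ms=0b +483.871ms=3/2b
2) 483.871ms=3/2b +483.871ms=3/2b
Σ=3b of 3 (186bpm 3/8) — PASS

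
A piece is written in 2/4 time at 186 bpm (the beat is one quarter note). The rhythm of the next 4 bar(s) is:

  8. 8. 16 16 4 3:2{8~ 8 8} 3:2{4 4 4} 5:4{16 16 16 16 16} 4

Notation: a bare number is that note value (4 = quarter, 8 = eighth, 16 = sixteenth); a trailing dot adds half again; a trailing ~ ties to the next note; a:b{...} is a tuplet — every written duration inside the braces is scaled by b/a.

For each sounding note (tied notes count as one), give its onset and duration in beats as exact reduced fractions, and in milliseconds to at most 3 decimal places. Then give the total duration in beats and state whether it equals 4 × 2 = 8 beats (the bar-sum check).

1) 0.0ms=0b +241.935ms=3/4b
2) 241.935ms=3/4b +241.935ms=3/4b
3) 483.871ms=3/2b +80.645ms=1/4b
4) 564.516ms=7/4b +80.645ms=1/4b
5) 645.161ms=2b +322.581ms=1b
6) 967.742ms=3b +215.054ms=2/3b
7) 1182.796ms=11/3b +107.527ms=1/3b
8) 1290.323ms=4b +215.054ms=2/3b
9) 1505.376ms=14/3b +215.054ms=2/3b
10) 1720.43ms=16/3b +215.054ms=2/3b
11) 1935.484ms=6b +64.516ms=1/5b
12) 2000.0ms=31/5b +64.516ms=1/5b
13) 2064.516ms=32/5b +64.516ms=1/5b
14) 2129.032ms=33/5b +64.516ms=1/5b
15) 2193.548ms=34/5b +64.516ms=1/5b
16) 2258.065ms=7b +322.581ms=1b
Σ=8b of 8 (186bpm 2/4) — PASS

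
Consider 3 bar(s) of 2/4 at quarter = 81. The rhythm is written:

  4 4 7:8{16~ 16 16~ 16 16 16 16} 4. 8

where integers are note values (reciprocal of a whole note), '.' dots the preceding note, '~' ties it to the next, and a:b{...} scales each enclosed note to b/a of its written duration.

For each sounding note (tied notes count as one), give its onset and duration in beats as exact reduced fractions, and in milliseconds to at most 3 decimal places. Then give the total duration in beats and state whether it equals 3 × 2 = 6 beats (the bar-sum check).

1) 0.0ms=0b +740.741ms=1b
2) 740.741ms=1b +740.741ms=1b
3) 1481.481ms=2b +423.28ms=4/7b
4) 1904.762ms=18/7b +423.28ms=4/7b
5) 2328.042ms=22/7b +211.64ms=2/7b
6) 2539.683ms=24/7b +211.64ms=2/7b
7) 2751.323ms=26/7b +211.64ms=2/7b
8) 2962.963ms=4b +1111.111ms=3/2b
9) 4074.074ms=11/2b +370.37ms=1/2b
Σ=6b of 6 (81bpm 2/4) — PASS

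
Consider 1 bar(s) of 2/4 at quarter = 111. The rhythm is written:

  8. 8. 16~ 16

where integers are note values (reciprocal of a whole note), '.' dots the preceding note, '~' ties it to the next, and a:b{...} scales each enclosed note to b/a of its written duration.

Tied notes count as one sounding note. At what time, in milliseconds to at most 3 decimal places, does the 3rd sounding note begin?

1. 0.0ms @ 0 + 405.405ms (3/4)
2. 405.405ms @ 3/4 + 405.405ms (3/4)
3. 810.811ms @ 3/2 + 270.27ms (1/2)

note 3 onset = 3/2b = 810.811ms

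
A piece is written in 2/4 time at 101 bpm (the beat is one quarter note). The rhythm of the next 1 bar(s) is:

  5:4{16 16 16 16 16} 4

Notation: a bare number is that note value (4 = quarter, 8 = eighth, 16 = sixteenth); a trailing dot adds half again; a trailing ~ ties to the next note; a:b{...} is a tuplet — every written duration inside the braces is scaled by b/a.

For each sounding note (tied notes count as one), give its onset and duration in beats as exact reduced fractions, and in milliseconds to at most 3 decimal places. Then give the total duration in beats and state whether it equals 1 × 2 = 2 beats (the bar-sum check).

1) 0.0ms=0b +118.812ms=1/5b
2) 118.812ms=1/5b +118.812ms=1/5b
3) 237.624ms=2/5b +118.812ms=1/5b
4) 356.436ms=3/5b +118.812ms=1/5b
5) 475.248ms=4/5b +118.812ms=1/5b
6) 594.059ms=1b +594.059ms=1b
Σ=2b of 2 (101bpm 2/4) — PASS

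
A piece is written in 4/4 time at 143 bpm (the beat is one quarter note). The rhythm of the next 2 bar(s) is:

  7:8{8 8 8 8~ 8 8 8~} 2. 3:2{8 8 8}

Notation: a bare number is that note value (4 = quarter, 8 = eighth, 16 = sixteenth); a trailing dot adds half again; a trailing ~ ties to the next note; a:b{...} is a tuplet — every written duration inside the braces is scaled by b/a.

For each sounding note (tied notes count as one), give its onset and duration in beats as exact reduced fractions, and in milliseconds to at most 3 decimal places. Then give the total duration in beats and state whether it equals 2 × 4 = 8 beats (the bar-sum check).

1) 0.0ms=0b +239.76ms=4/7b
2) 239.76ms=4/7b +239.76ms=4/7b
3) 479.52ms=8/7b +239.76ms=4/7b
4) 719.281ms=12/7b +479.52ms=8/7b
5) 1198.801ms=20/7b +239.76ms=4/7b
6) 1438.561ms=24/7b +1498.501ms=25/7b
7) 2937.063ms=7b +139.86ms=1/3b
8) 3076.923ms=22/3b +139.86ms=1/3b
9) 3216.783ms=23/3b +139.86ms=1/3b
Σ=8b of 8 (143bpm 4/4) — PASS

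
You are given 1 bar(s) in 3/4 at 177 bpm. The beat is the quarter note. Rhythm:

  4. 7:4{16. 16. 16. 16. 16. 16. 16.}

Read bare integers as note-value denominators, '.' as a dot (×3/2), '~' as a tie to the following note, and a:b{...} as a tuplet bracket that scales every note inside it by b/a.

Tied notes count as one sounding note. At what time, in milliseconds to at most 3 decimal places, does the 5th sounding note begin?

note 5 onset = 15/7b = 726.392ms

1. 0.0ms @ 0 + 508.475ms (3/2)
2. 508.475ms @ 3/2 + 72.639ms (3/14)
3. 581.114ms @ 12/7 + 72.639ms (3/14)
4. 653.753ms @ 27/14 + 72.639ms (3/14)
5. 726.392ms @ 15/7 + 72.639ms (3/14)
6. 799.031ms @ 33/14 + 72.639ms (3/14)
7. 871.671ms @ 18/7 + 72.639ms (3/14)
8. 944.31ms @ 39/14 + 72.639ms (3/14)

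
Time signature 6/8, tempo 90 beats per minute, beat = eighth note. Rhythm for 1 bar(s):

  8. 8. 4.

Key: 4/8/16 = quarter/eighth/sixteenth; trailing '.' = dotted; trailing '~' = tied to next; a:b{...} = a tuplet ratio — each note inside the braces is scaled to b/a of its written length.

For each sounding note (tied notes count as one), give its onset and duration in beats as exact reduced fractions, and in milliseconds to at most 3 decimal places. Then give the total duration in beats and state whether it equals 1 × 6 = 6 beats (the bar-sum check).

1) 0.0ms=0b +1000.0ms=3/2b
2) 1000.0ms=3/2b +1000.0ms=3/2b
3) 2000.0ms=3b +2000.0ms=3b
Σ=6b of 6 (90bpm 6/8) — PASS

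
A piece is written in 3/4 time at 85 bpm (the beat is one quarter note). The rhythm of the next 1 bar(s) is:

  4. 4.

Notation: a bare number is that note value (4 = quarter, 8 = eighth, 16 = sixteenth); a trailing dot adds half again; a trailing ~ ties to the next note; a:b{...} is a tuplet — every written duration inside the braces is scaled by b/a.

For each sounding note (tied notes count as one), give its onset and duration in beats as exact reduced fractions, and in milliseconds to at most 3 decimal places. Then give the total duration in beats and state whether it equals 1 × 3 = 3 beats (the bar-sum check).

1) 0.0ms=0b +1058.824ms=3/2b
2) 1058.824ms=3/2b +1058.824ms=3/2b
Σ=3b of 3 (85bpm 3/4) — PASS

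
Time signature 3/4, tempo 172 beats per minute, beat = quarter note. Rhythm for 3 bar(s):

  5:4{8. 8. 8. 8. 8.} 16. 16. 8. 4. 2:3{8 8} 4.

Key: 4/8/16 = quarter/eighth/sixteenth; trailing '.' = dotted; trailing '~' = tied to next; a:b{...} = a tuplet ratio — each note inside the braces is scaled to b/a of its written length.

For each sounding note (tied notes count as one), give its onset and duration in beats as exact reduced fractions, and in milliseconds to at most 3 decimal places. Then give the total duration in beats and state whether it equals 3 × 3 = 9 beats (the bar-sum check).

1) 0.0ms=0b +209.302ms=3/5b
2) 209.302ms=3/5b +209.302ms=3/5b
3) 418.605ms=6/5b +209.302ms=3/5b
4) 627.907ms=9/5b +209.302ms=3/5b
5) 837.209ms=12/5b +209.302ms=3/5b
6) 1046.512ms=3b +130.814ms=3/8b
7) 1177.326ms=27/8b +130.814ms=3/8b
8) 1308.14ms=15/4b +261.628ms=3/4b
9) 1569.767ms=9/2b +523.256ms=3/2b
10) 2093.023ms=6b +261.628ms=3/4b
11) 2354.651ms=27/4b +261.628ms=3/4b
12) 2616.279ms=15/2b +523.256ms=3/2b
Σ=9b of 9 (172bpm 3/4) — PASS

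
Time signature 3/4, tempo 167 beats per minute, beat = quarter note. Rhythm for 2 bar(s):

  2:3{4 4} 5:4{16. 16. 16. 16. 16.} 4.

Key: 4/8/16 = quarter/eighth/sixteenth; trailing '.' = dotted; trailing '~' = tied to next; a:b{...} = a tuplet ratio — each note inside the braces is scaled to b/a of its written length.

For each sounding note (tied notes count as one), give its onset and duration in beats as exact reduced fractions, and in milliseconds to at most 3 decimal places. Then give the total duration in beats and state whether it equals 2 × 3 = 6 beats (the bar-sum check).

1) 0.0ms=0b +538.922ms=3/2b
2) 538.922ms=3/2b +538.922ms=3/2b
3) 1077.844ms=3b +107.784ms=3/10b
4) 1185.629ms=33/10b +107.784ms=3/10b
5) 1293.413ms=18/5b +107.784ms=3/10b
6) 1401.198ms=39/10b +107.784ms=3/10b
7) 1508.982ms=21/5b +107.784ms=3/10b
8) 1616.766ms=9/2b +538.922ms=3/2b
Σ=6b of 6 (167bpm 3/4) — PASS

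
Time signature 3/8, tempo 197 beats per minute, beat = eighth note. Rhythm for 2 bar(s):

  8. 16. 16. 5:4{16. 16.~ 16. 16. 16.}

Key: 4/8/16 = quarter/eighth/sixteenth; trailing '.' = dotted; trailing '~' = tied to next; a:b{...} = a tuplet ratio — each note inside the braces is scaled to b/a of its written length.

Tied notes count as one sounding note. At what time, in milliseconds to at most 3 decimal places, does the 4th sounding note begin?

1. 0.0ms @ 0 + 456.853ms (3/2)
2. 456.853ms @ 3/2 + 228.426ms (3/4)
3. 685.279ms @ 9/4 + 228.426ms (3/4)
4. 913.706ms @ 3 + 182.741ms (3/5)
5. 1096.447ms @ 18/5 + 365.482ms (6/5)
6. 1461.929ms @ 24/5 + 182.741ms (3/5)
7. 1644.67ms @ 27/5 + 182.741ms (3/5)

note 4 onset = 3b = 913.706ms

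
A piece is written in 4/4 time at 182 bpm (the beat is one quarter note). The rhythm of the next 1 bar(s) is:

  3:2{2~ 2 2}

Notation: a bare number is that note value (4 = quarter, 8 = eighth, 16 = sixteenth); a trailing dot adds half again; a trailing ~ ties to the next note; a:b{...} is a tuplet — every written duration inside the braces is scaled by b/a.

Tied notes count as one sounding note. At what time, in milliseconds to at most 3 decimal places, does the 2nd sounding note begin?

1. 0.0ms @ 0 + 879.121ms (8/3)
2. 879.121ms @ 8/3 + 439.56ms (4/3)

note 2 onset = 8/3b = 879.121ms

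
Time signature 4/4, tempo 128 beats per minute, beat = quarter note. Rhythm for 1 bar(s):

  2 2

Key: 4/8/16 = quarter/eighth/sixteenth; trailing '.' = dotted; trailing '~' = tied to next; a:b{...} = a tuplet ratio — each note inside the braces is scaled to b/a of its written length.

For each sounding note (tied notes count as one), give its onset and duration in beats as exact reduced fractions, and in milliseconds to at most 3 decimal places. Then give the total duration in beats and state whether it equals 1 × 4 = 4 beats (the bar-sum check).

1) 0.0ms=0b +937.5ms=2b
2) 937.5ms=2b +937.5ms=2b
Σ=4b of 4 (128bpm 4/4) — PASS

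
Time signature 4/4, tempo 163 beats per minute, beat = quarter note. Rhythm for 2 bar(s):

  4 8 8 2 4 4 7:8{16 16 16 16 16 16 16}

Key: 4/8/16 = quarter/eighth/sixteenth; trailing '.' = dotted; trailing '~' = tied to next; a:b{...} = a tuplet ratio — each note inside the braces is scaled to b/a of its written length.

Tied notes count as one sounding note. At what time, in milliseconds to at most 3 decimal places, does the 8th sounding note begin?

1. 0.0ms @ 0 + 368.098ms (1)
2. 368.098ms @ 1 + 184.049ms (1/2)
3. 552.147ms @ 3/2 + 184.049ms (1/2)
4. 736.196ms @ 2 + 736.196ms (2)
5. 1472.393ms @ 4 + 368.098ms (1)
6. 1840.491ms @ 5 + 368.098ms (1)
7. 2208.589ms @ 6 + 105.171ms (2/7)
8. 2313.76ms @ 44/7 + 105.171ms (2/7)
9. 2418.931ms @ 46/7 + 105.171ms (2/7)
10. 2524.102ms @ 48/7 + 105.171ms (2/7)
11. 2629.273ms @ 50/7 + 105.171ms (2/7)
12. 2734.443ms @ 52/7 + 105.171ms (2/7)
13. 2839.614ms @ 54/7 + 105.171ms (2/7)

note 8 onset = 44/7b = 2313.76ms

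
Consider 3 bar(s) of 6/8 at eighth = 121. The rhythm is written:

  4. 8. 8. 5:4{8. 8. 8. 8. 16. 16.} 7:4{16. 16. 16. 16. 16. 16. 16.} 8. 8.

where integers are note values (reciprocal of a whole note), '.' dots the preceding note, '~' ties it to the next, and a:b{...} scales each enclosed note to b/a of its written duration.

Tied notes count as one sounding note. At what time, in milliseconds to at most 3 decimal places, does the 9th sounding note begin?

1. 0.0ms @ 0 + 1487.603ms (3)
2. 1487.603ms @ 3 + 743.802ms (3/2)
3. 2231.405ms @ 9/2 + 743.802ms (3/2)
4. 2975.207ms @ 6 + 595.041ms (6/5)
5. 3570.248ms @ 36/5 + 595.041ms (6/5)
6. 4165.289ms @ 42/5 + 595.041ms (6/5)
7. 4760.331ms @ 48/5 + 595.041ms (6/5)
8. 5355.372ms @ 54/5 + 297.521ms (3/5)
9. 5652.893ms @ 57/5 + 297.521ms (3/5)
10. 5950.413ms @ 12 + 212.515ms (3/7)
11. 6162.928ms @ 87/7 + 212.515ms (3/7)
12. 6375.443ms @ 90/7 + 212.515ms (3/7)
13. 6587.957ms @ 93/7 + 212.515ms (3/7)
14. 6800.472ms @ 96/7 + 212.515ms (3/7)
15. 7012.987ms @ 99/7 + 212.515ms (3/7)
16. 7225.502ms @ 102/7 + 212.515ms (3/7)
17. 7438.017ms @ 15 + 743.802ms (3/2)
18. 8181.818ms @ 33/2 + 743.802ms (3/2)

note 9 onset = 57/5b = 5652.893ms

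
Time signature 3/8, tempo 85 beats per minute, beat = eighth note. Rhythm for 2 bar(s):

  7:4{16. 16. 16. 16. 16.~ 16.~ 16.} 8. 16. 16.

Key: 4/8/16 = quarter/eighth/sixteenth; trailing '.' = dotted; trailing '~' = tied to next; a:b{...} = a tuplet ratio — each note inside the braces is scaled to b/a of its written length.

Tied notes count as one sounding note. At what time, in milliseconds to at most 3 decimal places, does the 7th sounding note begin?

note 7 onset = 9/2b = 3176.471ms

1. 0.0ms @ 0 + 302.521ms (3/7)
2. 302.521ms @ 3/7 + 302.521ms (3/7)
3. 605.042ms @ 6/7 + 302.521ms (3/7)
4. 907.563ms @ 9/7 + 302.521ms (3/7)
5. 1210.084ms @ 12/7 + 907.563ms (9/7)
6. 2117.647ms @ 3 + 1058.824ms (3/2)
7. 3176.471ms @ 9/2 + 529.412ms (3/4)
8. 3705.882ms @ 21/4 + 529.412ms (3/4)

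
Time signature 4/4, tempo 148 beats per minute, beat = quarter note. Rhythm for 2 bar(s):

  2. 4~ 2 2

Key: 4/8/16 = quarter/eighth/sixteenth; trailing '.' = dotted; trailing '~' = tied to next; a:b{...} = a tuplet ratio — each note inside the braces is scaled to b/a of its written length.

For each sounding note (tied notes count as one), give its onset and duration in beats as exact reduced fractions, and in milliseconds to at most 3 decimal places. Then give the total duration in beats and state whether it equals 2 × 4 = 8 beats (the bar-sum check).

1) 0.0ms=0b +1216.216ms=3b
2) 1216.216ms=3b +1216.216ms=3b
3) 2432.432ms=6b +810.811ms=2b
Σ=8b of 8 (148bpm 4/4) — PASS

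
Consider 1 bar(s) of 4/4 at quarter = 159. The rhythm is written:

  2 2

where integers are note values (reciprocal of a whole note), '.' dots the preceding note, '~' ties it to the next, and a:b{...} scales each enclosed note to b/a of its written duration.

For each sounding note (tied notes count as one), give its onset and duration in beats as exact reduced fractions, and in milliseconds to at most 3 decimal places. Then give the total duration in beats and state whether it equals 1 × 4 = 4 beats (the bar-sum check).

1) 0.0ms=0b +754.717ms=2b
2) 754.717ms=2b +754.717ms=2b
Σ=4b of 4 (159bpm 4/4) — PASS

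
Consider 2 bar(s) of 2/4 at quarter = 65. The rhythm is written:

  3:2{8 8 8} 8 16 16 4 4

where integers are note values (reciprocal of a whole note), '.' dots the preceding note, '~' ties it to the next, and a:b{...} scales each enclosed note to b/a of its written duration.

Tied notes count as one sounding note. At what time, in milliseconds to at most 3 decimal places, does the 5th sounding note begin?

1. 0.0ms @ 0 + 307.692ms (1/3)
2. 307.692ms @ 1/3 + 307.692ms (1/3)
3. 615.385ms @ 2/3 + 307.692ms (1/3)
4. 923.077ms @ 1 + 461.538ms (1/2)
5. 1384.615ms @ 3/2 + 230.769ms (1/4)
6. 1615.385ms @ 7/4 + 230.769ms (1/4)
7. 1846.154ms @ 2 + 923.077ms (1)
8. 2769.231ms @ 3 + 923.077ms (1)

note 5 onset = 3/2b = 1384.615ms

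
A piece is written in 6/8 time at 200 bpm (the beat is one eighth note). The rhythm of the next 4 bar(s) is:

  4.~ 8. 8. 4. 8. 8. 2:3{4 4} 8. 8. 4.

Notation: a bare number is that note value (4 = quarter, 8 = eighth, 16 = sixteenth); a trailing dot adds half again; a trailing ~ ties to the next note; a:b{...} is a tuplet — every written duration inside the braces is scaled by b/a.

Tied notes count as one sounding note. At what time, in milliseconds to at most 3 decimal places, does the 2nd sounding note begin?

1. 0.0ms @ 0 + 1350.0ms (9/2)
2. 1350.0ms @ 9/2 + 450.0ms (3/2)
3. 1800.0ms @ 6 + 900.0ms (3)
4. 2700.0ms @ 9 + 450.0ms (3/2)
5. 3150.0ms @ 21/2 + 450.0ms (3/2)
6. 3600.0ms @ 12 + 900.0ms (3)
7. 4500.0ms @ 15 + 900.0ms (3)
8. 5400.0ms @ 18 + 450.0ms (3/2)
9. 5850.0ms @ 39/2 + 450.0ms (3/2)
10. 6300.0ms @ 21 + 900.0ms (3)

note 2 onset = 9/2b = 1350.0ms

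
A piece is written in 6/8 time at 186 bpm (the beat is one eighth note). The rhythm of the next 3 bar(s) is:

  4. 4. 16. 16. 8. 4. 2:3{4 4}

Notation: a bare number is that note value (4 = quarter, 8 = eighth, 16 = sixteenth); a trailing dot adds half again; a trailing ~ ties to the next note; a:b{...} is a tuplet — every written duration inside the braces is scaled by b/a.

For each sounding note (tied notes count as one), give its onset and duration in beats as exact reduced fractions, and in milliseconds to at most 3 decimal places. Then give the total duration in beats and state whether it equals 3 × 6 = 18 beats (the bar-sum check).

1) 0.0ms=0b +967.742ms=3b
2) 967.742ms=3b +967.742ms=3b
3) 1935.484ms=6b +241.935ms=3/4b
4) 2177.419ms=27/4b +241.935ms=3/4b
5) 2419.355ms=15/2b +483.871ms=3/2b
6) 2903.226ms=9b +967.742ms=3b
7) 3870.968ms=12b +967.742ms=3b
8) 4838.71ms=15b +967.742ms=3b
Σ=18b of 18 (186bpm 6/8) — PASS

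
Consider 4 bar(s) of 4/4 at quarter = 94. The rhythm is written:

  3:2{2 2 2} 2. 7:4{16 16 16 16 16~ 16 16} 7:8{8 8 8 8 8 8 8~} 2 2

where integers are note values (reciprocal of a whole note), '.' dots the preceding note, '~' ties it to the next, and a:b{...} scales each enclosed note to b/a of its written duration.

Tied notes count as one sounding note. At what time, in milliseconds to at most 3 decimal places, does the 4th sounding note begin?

1. 0.0ms @ 0 + 851.064ms (4/3)
2. 851.064ms @ 4/3 + 851.064ms (4/3)
3. 1702.128ms @ 8/3 + 851.064ms (4/3)
4. 2553.191ms @ 4 + 1914.894ms (3)
5. 4468.085ms @ 7 + 91.185ms (1/7)
6. 4559.271ms @ 50/7 + 91.185ms (1/7)
7. 4650.456ms @ 51/7 + 91.185ms (1/7)
8. 4741.641ms @ 52/7 + 91.185ms (1/7)
9. 4832.827ms @ 53/7 + 182.371ms (2/7)
10. 5015.198ms @ 55/7 + 91.185ms (1/7)
11. 5106.383ms @ 8 + 364.742ms (4/7)
12. 5471.125ms @ 60/7 + 364.742ms (4/7)
13. 5835.866ms @ 64/7 + 364.742ms (4/7)
14. 6200.608ms @ 68/7 + 364.742ms (4/7)
15. 6565.35ms @ 72/7 + 364.742ms (4/7)
16. 6930.091ms @ 76/7 + 364.742ms (4/7)
17. 7294.833ms @ 80/7 + 1641.337ms (18/7)
18. 8936.17ms @ 14 + 1276.596ms (2)

note 4 onset = 4b = 2553.191ms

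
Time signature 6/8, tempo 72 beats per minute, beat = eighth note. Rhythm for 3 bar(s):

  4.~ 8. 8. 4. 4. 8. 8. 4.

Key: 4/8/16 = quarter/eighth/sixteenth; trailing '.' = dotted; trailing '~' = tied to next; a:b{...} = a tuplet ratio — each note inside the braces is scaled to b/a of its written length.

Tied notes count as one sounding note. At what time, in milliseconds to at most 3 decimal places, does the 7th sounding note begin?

1. 0.0ms @ 0 + 3750.0ms (9/2)
2. 3750.0ms @ 9/2 + 1250.0ms (3/2)
3. 5000.0ms @ 6 + 2500.0ms (3)
4. 7500.0ms @ 9 + 2500.0ms (3)
5. 10000.0ms @ 12 + 1250.0ms (3/2)
6. 11250.0ms @ 27/2 + 1250.0ms (3/2)
7. 12500.0ms @ 15 + 2500.0ms (3)

note 7 onset = 15b = 12500.0ms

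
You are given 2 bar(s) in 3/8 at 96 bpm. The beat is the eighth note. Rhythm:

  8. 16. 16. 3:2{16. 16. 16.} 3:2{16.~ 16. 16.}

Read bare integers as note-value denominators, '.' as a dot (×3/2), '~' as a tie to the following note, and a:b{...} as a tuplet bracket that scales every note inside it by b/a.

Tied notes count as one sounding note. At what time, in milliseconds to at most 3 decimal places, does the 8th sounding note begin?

1. 0.0ms @ 0 + 937.5ms (3/2)
2. 937.5ms @ 3/2 + 468.75ms (3/4)
3. 1406.25ms @ 9/4 + 468.75ms (3/4)
4. 1875.0ms @ 3 + 312.5ms (1/2)
5. 2187.5ms @ 7/2 + 312.5ms (1/2)
6. 2500.0ms @ 4 + 312.5ms (1/2)
7. 2812.5ms @ 9/2 + 625.0ms (1)
8. 3437.5ms @ 11/2 + 312.5ms (1/2)

note 8 onset = 11/2b = 3437.5ms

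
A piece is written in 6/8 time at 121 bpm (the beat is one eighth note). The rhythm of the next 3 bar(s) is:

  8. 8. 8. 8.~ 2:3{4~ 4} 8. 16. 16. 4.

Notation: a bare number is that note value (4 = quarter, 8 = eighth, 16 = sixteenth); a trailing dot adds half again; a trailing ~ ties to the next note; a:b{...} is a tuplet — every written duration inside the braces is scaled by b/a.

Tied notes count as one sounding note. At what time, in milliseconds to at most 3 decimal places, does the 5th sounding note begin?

note 5 onset = 12b = 5950.413ms

1. 0.0ms @ 0 + 743.802ms (3/2)
2. 743.802ms @ 3/2 + 743.802ms (3/2)
3. 1487.603ms @ 3 + 743.802ms (3/2)
4. 2231.405ms @ 9/2 + 3719.008ms (15/2)
5. 5950.413ms @ 12 + 743.802ms (3/2)
6. 6694.215ms @ 27/2 + 371.901ms (3/4)
7. 7066.116ms @ 57/4 + 371.901ms (3/4)
8. 7438.017ms @ 15 + 1487.603ms (3)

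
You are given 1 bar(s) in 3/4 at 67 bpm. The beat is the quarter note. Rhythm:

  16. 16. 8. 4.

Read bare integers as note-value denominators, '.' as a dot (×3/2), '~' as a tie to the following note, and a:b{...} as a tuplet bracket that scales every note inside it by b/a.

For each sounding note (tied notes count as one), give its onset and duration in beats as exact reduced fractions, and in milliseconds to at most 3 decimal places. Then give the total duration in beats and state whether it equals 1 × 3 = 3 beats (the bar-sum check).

1) 0.0ms=0b +335.821ms=3/8b
2) 335.821ms=3/8b +335.821ms=3/8b
3) 671.642ms=3/4b +671.642ms=3/4b
4) 1343.284ms=3/2b +1343.284ms=3/2b
Σ=3b of 3 (67bpm 3/4) — PASS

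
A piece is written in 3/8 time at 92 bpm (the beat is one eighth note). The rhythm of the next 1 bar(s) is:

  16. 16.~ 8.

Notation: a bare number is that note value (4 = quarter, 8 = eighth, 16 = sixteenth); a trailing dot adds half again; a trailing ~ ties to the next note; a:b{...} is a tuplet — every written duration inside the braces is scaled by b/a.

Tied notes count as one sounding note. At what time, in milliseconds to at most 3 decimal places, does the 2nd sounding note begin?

1. 0.0ms @ 0 + 489.13ms (3/4)
2. 489.13ms @ 3/4 + 1467.391ms (9/4)

note 2 onset = 3/4b = 489.13ms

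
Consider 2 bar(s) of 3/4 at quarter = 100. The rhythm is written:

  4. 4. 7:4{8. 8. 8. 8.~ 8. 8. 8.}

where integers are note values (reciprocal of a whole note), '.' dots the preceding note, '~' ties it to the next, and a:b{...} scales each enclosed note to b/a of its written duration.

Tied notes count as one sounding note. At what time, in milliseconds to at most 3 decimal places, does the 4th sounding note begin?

1. 0.0ms @ 0 + 900.0ms (3/2)
2. 900.0ms @ 3/2 + 900.0ms (3/2)
3. 1800.0ms @ 3 + 257.143ms (3/7)
4. 2057.143ms @ 24/7 + 257.143ms (3/7)
5. 2314.286ms @ 27/7 + 257.143ms (3/7)
6. 2571.429ms @ 30/7 + 514.286ms (6/7)
7. 3085.714ms @ 36/7 + 257.143ms (3/7)
8. 3342.857ms @ 39/7 + 257.143ms (3/7)

note 4 onset = 24/7b = 2057.143ms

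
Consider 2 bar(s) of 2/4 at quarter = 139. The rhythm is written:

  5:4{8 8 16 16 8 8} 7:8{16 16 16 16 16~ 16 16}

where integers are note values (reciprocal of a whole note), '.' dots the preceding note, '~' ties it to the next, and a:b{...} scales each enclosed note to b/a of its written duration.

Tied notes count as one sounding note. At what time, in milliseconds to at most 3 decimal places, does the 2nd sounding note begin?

1. 0.0ms @ 0 + 172.662ms (2/5)
2. 172.662ms @ 2/5 + 172.662ms (2/5)
3. 345.324ms @ 4/5 + 86.331ms (1/5)
4. 431.655ms @ 1 + 86.331ms (1/5)
5. 517.986ms @ 6/5 + 172.662ms (2/5)
6. 690.647ms @ 8/5 + 172.662ms (2/5)
7. 863.309ms @ 2 + 123.33ms (2/7)
8. 986.639ms @ 16/7 + 123.33ms (2/7)
9. 1109.969ms @ 18/7 + 123.33ms (2/7)
10. 1233.299ms @ 20/7 + 123.33ms (2/7)
11. 1356.629ms @ 22/7 + 246.66ms (4/7)
12. 1603.289ms @ 26/7 + 123.33ms (2/7)

note 2 onset = 2/5b = 172.662ms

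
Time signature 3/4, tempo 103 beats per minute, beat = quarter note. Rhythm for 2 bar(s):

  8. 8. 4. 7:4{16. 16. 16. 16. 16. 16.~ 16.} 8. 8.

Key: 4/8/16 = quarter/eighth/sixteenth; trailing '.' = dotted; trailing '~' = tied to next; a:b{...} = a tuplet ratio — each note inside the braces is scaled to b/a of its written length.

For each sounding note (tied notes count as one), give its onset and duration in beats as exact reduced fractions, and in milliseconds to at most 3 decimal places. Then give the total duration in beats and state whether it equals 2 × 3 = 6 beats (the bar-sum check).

1) 0.0ms=0b +436.893ms=3/4b
2) 436.893ms=3/4b +436.893ms=3/4b
3) 873.786ms=3/2b +873.786ms=3/2b
4) 1747.573ms=3b +124.827ms=3/14b
5) 1872.399ms=45/14b +124.827ms=3/14b
6) 1997.226ms=24/7b +124.827ms=3/14b
7) 2122.053ms=51/14b +124.827ms=3/14b
8) 2246.879ms=27/7b +124.827ms=3/14b
9) 2371.706ms=57/14b +249.653ms=3/7b
10) 2621.359ms=9/2b +436.893ms=3/4b
11) 3058.252ms=21/4b +436.893ms=3/4b
Σ=6b of 6 (103bpm 3/4) — PASS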